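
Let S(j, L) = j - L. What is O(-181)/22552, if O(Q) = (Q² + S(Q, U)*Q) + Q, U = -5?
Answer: 16109/5638 ≈ 2.8572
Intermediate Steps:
O(Q) = Q + Q² + Q*(5 + Q) (O(Q) = (Q² + (Q - 1*(-5))*Q) + Q = (Q² + (Q + 5)*Q) + Q = (Q² + (5 + Q)*Q) + Q = (Q² + Q*(5 + Q)) + Q = Q + Q² + Q*(5 + Q))
O(-181)/22552 = (2*(-181)*(3 - 181))/22552 = (2*(-181)*(-178))*(1/22552) = 64436*(1/22552) = 16109/5638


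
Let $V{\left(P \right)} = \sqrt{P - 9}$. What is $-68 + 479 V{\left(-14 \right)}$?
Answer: $-68 + 479 i \sqrt{23} \approx -68.0 + 2297.2 i$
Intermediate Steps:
$V{\left(P \right)} = \sqrt{-9 + P}$
$-68 + 479 V{\left(-14 \right)} = -68 + 479 \sqrt{-9 - 14} = -68 + 479 \sqrt{-23} = -68 + 479 i \sqrt{23}$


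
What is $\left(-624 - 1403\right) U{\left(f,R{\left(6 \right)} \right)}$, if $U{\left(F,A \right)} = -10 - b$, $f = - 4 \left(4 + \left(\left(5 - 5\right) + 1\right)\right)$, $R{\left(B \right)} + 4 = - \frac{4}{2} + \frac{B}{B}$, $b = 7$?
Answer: $34459$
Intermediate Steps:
$R{\left(B \right)} = -5$ ($R{\left(B \right)} = -4 + \left(- \frac{4}{2} + \frac{B}{B}\right) = -4 + \left(\left(-4\right) \frac{1}{2} + 1\right) = -4 + \left(-2 + 1\right) = -4 - 1 = -5$)
$f = -20$ ($f = - 4 \left(4 + \left(0 + 1\right)\right) = - 4 \left(4 + 1\right) = \left(-4\right) 5 = -20$)
$U{\left(F,A \right)} = -17$ ($U{\left(F,A \right)} = -10 - 7 = -17$)
$\left(-624 - 1403\right) U{\left(f,R{\left(6 \right)} \right)} = \left(-624 - 1403\right) \left(-17\right) = \left(-2027\right) \left(-17\right) = 34459$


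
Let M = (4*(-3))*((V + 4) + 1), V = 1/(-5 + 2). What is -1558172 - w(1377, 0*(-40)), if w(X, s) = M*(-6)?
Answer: -1558508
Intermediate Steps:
V = -⅓ (V = 1/(-3) = -⅓ ≈ -0.33333)
M = -56 (M = (4*(-3))*((-⅓ + 4) + 1) = -12*(11/3 + 1) = -12*14/3 = -56)
w(X, s) = 336 (w(X, s) = -56*(-6) = 336)
-1558172 - w(1377, 0*(-40)) = -1558172 - 1*336 = -1558172 - 336 = -1558508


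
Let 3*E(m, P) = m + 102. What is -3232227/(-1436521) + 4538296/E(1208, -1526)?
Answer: 9781153371009/940921255 ≈ 10395.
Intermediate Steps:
E(m, P) = 34 + m/3 (E(m, P) = (m + 102)/3 = (102 + m)/3 = 34 + m/3)
-3232227/(-1436521) + 4538296/E(1208, -1526) = -3232227/(-1436521) + 4538296/(34 + (⅓)*1208) = -3232227*(-1/1436521) + 4538296/(34 + 1208/3) = 3232227/1436521 + 4538296/(1310/3) = 3232227/1436521 + 4538296*(3/1310) = 3232227/1436521 + 6807444/655 = 9781153371009/940921255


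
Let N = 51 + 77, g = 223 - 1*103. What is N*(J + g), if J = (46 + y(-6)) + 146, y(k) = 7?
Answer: 40832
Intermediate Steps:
g = 120 (g = 223 - 103 = 120)
N = 128
J = 199 (J = (46 + 7) + 146 = 53 + 146 = 199)
N*(J + g) = 128*(199 + 120) = 128*319 = 40832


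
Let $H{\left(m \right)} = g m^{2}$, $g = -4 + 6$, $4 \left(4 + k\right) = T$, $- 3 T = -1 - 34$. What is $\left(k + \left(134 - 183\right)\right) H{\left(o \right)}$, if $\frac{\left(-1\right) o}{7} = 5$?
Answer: $- \frac{736225}{6} \approx -1.227 \cdot 10^{5}$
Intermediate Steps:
$o = -35$ ($o = \left(-7\right) 5 = -35$)
$T = \frac{35}{3}$ ($T = - \frac{-1 - 34}{3} = \left(- \frac{1}{3}\right) \left(-35\right) = \frac{35}{3} \approx 11.667$)
$k = - \frac{13}{12}$ ($k = -4 + \frac{1}{4} \cdot \frac{35}{3} = -4 + \frac{35}{12} = - \frac{13}{12} \approx -1.0833$)
$g = 2$
$H{\left(m \right)} = 2 m^{2}$
$\left(k + \left(134 - 183\right)\right) H{\left(o \right)} = \left(- \frac{13}{12} + \left(134 - 183\right)\right) 2 \left(-35\right)^{2} = \left(- \frac{13}{12} - 49\right) 2 \cdot 1225 = \left(- \frac{601}{12}\right) 2450 = - \frac{736225}{6}$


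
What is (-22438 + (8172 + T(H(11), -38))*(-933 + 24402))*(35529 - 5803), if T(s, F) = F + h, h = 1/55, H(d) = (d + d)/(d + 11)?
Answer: 312066993510934/55 ≈ 5.6739e+12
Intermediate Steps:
H(d) = 2*d/(11 + d) (H(d) = (2*d)/(11 + d) = 2*d/(11 + d))
h = 1/55 ≈ 0.018182
T(s, F) = 1/55 + F (T(s, F) = F + 1/55 = 1/55 + F)
(-22438 + (8172 + T(H(11), -38))*(-933 + 24402))*(35529 - 5803) = (-22438 + (8172 + (1/55 - 38))*(-933 + 24402))*(35529 - 5803) = (-22438 + (8172 - 2089/55)*23469)*29726 = (-22438 + (447371/55)*23469)*29726 = (-22438 + 10499349999/55)*29726 = (10498115909/55)*29726 = 312066993510934/55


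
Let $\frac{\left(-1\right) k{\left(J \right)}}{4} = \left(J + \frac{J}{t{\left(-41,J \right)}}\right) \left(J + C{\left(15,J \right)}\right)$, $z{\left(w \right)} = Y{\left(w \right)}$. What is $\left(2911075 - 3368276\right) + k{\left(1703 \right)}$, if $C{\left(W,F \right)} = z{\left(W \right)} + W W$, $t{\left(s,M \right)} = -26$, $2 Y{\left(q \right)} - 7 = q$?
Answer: $-13157651$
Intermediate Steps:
$Y{\left(q \right)} = \frac{7}{2} + \frac{q}{2}$
$z{\left(w \right)} = \frac{7}{2} + \frac{w}{2}$
$C{\left(W,F \right)} = \frac{7}{2} + W^{2} + \frac{W}{2}$ ($C{\left(W,F \right)} = \left(\frac{7}{2} + \frac{W}{2}\right) + W W = \left(\frac{7}{2} + \frac{W}{2}\right) + W^{2} = \frac{7}{2} + W^{2} + \frac{W}{2}$)
$k{\left(J \right)} = - \frac{50 J \left(236 + J\right)}{13}$ ($k{\left(J \right)} = - 4 \left(J + \frac{J}{-26}\right) \left(J + \left(\frac{7}{2} + 15^{2} + \frac{1}{2} \cdot 15\right)\right) = - 4 \left(J + J \left(- \frac{1}{26}\right)\right) \left(J + \left(\frac{7}{2} + 225 + \frac{15}{2}\right)\right) = - 4 \left(J - \frac{J}{26}\right) \left(J + 236\right) = - 4 \frac{25 J}{26} \left(236 + J\right) = - 4 \frac{25 J \left(236 + J\right)}{26} = - \frac{50 J \left(236 + J\right)}{13}$)
$\left(2911075 - 3368276\right) + k{\left(1703 \right)} = \left(2911075 - 3368276\right) - 6550 \left(236 + 1703\right) = -457201 - 6550 \cdot 1939 = -457201 - 12700450 = -13157651$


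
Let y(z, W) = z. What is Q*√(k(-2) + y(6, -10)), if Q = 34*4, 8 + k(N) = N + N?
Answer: 136*I*√6 ≈ 333.13*I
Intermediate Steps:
k(N) = -8 + 2*N (k(N) = -8 + (N + N) = -8 + 2*N)
Q = 136
Q*√(k(-2) + y(6, -10)) = 136*√((-8 + 2*(-2)) + 6) = 136*√((-8 - 4) + 6) = 136*√(-12 + 6) = 136*√(-6) = 136*(I*√6) = 136*I*√6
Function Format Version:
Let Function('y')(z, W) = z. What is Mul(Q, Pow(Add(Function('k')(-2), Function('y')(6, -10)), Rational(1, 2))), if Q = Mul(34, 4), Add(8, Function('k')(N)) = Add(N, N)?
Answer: Mul(136, I, Pow(6, Rational(1, 2))) ≈ Mul(333.13, I)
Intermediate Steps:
Function('k')(N) = Add(-8, Mul(2, N)) (Function('k')(N) = Add(-8, Add(N, N)) = Add(-8, Mul(2, N)))
Q = 136
Mul(Q, Pow(Add(Function('k')(-2), Function('y')(6, -10)), Rational(1, 2))) = Mul(136, Pow(Add(Add(-8, Mul(2, -2)), 6), Rational(1, 2))) = Mul(136, Pow(Add(Add(-8, -4), 6), Rational(1, 2))) = Mul(136, Pow(Add(-12, 6), Rational(1, 2))) = Mul(136, Pow(-6, Rational(1, 2))) = Mul(136, Mul(I, Pow(6, Rational(1, 2)))) = Mul(136, I, Pow(6, Rational(1, 2)))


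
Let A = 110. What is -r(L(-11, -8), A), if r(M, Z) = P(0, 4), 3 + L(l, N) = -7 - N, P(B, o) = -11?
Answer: 11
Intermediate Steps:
L(l, N) = -10 - N (L(l, N) = -3 + (-7 - N) = -10 - N)
r(M, Z) = -11
-r(L(-11, -8), A) = -1*(-11) = 11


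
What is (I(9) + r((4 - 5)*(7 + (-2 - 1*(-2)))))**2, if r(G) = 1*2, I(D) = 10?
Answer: 144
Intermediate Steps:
r(G) = 2
(I(9) + r((4 - 5)*(7 + (-2 - 1*(-2)))))**2 = (10 + 2)**2 = 12**2 = 144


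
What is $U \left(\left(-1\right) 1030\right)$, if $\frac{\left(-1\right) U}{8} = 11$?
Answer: $90640$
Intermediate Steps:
$U = -88$ ($U = \left(-8\right) 11 = -88$)
$U \left(\left(-1\right) 1030\right) = - 88 \left(\left(-1\right) 1030\right) = \left(-88\right) \left(-1030\right) = 90640$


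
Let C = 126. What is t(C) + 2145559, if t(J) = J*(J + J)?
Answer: 2177311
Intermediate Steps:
t(J) = 2*J**2 (t(J) = J*(2*J) = 2*J**2)
t(C) + 2145559 = 2*126**2 + 2145559 = 2*15876 + 2145559 = 31752 + 2145559 = 2177311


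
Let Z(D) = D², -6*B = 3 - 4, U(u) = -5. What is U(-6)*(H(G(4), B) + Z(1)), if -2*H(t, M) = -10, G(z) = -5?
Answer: -30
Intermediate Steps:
B = ⅙ (B = -(3 - 4)/6 = -⅙*(-1) = ⅙ ≈ 0.16667)
H(t, M) = 5 (H(t, M) = -½*(-10) = 5)
U(-6)*(H(G(4), B) + Z(1)) = -5*(5 + 1²) = -5*(5 + 1) = -5*6 = -30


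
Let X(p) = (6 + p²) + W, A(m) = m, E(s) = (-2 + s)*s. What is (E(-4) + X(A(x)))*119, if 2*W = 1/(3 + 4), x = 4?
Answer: 10965/2 ≈ 5482.5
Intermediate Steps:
E(s) = s*(-2 + s)
W = 1/14 (W = 1/(2*(3 + 4)) = (½)/7 = (½)*(⅐) = 1/14 ≈ 0.071429)
X(p) = 85/14 + p² (X(p) = (6 + p²) + 1/14 = 85/14 + p²)
(E(-4) + X(A(x)))*119 = (-4*(-2 - 4) + (85/14 + 4²))*119 = (-4*(-6) + (85/14 + 16))*119 = (24 + 309/14)*119 = (645/14)*119 = 10965/2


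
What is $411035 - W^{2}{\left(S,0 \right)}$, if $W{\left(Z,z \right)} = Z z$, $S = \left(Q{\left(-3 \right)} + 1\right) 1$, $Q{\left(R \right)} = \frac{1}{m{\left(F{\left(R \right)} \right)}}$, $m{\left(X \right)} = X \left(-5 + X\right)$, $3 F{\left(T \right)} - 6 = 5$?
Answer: $411035$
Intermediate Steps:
$F{\left(T \right)} = \frac{11}{3}$ ($F{\left(T \right)} = 2 + \frac{1}{3} \cdot 5 = 2 + \frac{5}{3} = \frac{11}{3}$)
$Q{\left(R \right)} = - \frac{9}{44}$ ($Q{\left(R \right)} = \frac{1}{\frac{11}{3} \left(-5 + \frac{11}{3}\right)} = \frac{1}{\frac{11}{3} \left(- \frac{4}{3}\right)} = \frac{1}{- \frac{44}{9}} = - \frac{9}{44}$)
$S = \frac{35}{44}$ ($S = \left(- \frac{9}{44} + 1\right) 1 = \frac{35}{44} \cdot 1 = \frac{35}{44} \approx 0.79545$)
$411035 - W^{2}{\left(S,0 \right)} = 411035 - \left(\frac{35}{44} \cdot 0\right)^{2} = 411035 - 0^{2} = 411035 - 0 = 411035 + 0 = 411035$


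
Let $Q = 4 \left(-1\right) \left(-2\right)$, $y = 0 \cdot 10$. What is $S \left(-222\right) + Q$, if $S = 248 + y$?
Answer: $-55048$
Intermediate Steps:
$y = 0$
$Q = 8$ ($Q = \left(-4\right) \left(-2\right) = 8$)
$S = 248$ ($S = 248 + 0 = 248$)
$S \left(-222\right) + Q = 248 \left(-222\right) + 8 = -55056 + 8 = -55048$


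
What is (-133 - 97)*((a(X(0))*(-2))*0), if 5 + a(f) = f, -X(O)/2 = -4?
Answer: 0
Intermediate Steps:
X(O) = 8 (X(O) = -2*(-4) = 8)
a(f) = -5 + f
(-133 - 97)*((a(X(0))*(-2))*0) = (-133 - 97)*(((-5 + 8)*(-2))*0) = -230*3*(-2)*0 = -(-1380)*0 = -230*0 = 0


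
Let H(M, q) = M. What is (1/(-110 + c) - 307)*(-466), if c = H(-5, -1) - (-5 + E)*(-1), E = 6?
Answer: 8154767/57 ≈ 1.4307e+5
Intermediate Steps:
c = -4 (c = -5 - (-5 + 6)*(-1) = -5 - (-1) = -5 - 1*(-1) = -5 + 1 = -4)
(1/(-110 + c) - 307)*(-466) = (1/(-110 - 4) - 307)*(-466) = (1/(-114) - 307)*(-466) = (-1/114 - 307)*(-466) = -34999/114*(-466) = 8154767/57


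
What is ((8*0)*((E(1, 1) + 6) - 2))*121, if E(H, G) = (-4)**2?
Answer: 0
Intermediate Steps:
E(H, G) = 16
((8*0)*((E(1, 1) + 6) - 2))*121 = ((8*0)*((16 + 6) - 2))*121 = (0*(22 - 2))*121 = (0*20)*121 = 0*121 = 0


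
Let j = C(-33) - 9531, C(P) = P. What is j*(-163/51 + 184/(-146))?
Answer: 52892108/1241 ≈ 42621.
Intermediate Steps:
j = -9564 (j = -33 - 9531 = -9564)
j*(-163/51 + 184/(-146)) = -9564*(-163/51 + 184/(-146)) = -9564*(-163*1/51 + 184*(-1/146)) = -9564*(-163/51 - 92/73) = -9564*(-16591/3723) = 52892108/1241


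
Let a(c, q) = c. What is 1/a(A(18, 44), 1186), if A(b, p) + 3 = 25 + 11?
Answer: 1/33 ≈ 0.030303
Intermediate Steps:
A(b, p) = 33 (A(b, p) = -3 + (25 + 11) = -3 + 36 = 33)
1/a(A(18, 44), 1186) = 1/33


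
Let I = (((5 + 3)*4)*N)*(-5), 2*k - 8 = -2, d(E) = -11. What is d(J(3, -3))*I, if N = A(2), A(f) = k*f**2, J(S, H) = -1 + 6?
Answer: 21120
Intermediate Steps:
J(S, H) = 5
k = 3 (k = 4 + (1/2)*(-2) = 4 - 1 = 3)
A(f) = 3*f**2
N = 12 (N = 3*2**2 = 3*4 = 12)
I = -1920 (I = (((5 + 3)*4)*12)*(-5) = ((8*4)*12)*(-5) = (32*12)*(-5) = 384*(-5) = -1920)
d(J(3, -3))*I = -11*(-1920) = 21120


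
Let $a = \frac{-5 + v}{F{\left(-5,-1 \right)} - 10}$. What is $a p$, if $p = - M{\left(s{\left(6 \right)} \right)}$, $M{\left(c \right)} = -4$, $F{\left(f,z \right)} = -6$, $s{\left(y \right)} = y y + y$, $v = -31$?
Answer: $9$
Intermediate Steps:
$s{\left(y \right)} = y + y^{2}$ ($s{\left(y \right)} = y^{2} + y = y + y^{2}$)
$p = 4$ ($p = \left(-1\right) \left(-4\right) = 4$)
$a = \frac{9}{4}$ ($a = \frac{-5 - 31}{-6 - 10} = - \frac{36}{-16} = \left(-36\right) \left(- \frac{1}{16}\right) = \frac{9}{4} \approx 2.25$)
$a p = \frac{9}{4} \cdot 4 = 9$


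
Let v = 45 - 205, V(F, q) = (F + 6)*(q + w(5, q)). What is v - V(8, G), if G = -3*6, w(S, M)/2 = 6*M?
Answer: 3116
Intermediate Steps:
w(S, M) = 12*M (w(S, M) = 2*(6*M) = 12*M)
G = -18
V(F, q) = 13*q*(6 + F) (V(F, q) = (F + 6)*(q + 12*q) = (6 + F)*(13*q) = 13*q*(6 + F))
v = -160
v - V(8, G) = -160 - 13*(-18)*(6 + 8) = -160 - 13*(-18)*14 = -160 - 1*(-3276) = -160 + 3276 = 3116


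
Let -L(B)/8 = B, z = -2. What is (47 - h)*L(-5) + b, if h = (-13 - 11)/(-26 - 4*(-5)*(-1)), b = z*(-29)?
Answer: 44094/23 ≈ 1917.1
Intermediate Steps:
L(B) = -8*B
b = 58 (b = -2*(-29) = 58)
h = 12/23 (h = -24/(-26 + 20*(-1)) = -24/(-26 - 20) = -24/(-46) = -24*(-1/46) = 12/23 ≈ 0.52174)
(47 - h)*L(-5) + b = (47 - 1*12/23)*(-8*(-5)) + 58 = (47 - 12/23)*40 + 58 = (1069/23)*40 + 58 = 42760/23 + 58 = 44094/23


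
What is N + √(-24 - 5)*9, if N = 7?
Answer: 7 + 9*I*√29 ≈ 7.0 + 48.466*I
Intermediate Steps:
N + √(-24 - 5)*9 = 7 + √(-24 - 5)*9 = 7 + √(-29)*9 = 7 + (I*√29)*9 = 7 + 9*I*√29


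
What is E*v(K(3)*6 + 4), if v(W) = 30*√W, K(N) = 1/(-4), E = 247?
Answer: 3705*√10 ≈ 11716.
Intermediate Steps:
K(N) = -¼ (K(N) = 1*(-¼) = -¼)
E*v(K(3)*6 + 4) = 247*(30*√(-¼*6 + 4)) = 247*(30*√(-3/2 + 4)) = 247*(30*√(5/2)) = 247*(30*(√10/2)) = 247*(15*√10) = 3705*√10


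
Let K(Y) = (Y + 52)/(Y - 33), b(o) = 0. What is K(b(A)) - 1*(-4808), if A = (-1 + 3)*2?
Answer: 158612/33 ≈ 4806.4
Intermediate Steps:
A = 4 (A = 2*2 = 4)
K(Y) = (52 + Y)/(-33 + Y)
K(b(A)) - 1*(-4808) = (52 + 0)/(-33 + 0) - 1*(-4808) = 52/(-33) + 4808 = -1/33*52 + 4808 = -52/33 + 4808 = 158612/33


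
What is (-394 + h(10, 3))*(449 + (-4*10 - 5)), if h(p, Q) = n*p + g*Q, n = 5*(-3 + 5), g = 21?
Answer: -93324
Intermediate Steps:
n = 10 (n = 5*2 = 10)
h(p, Q) = 10*p + 21*Q
(-394 + h(10, 3))*(449 + (-4*10 - 5)) = (-394 + (10*10 + 21*3))*(449 + (-4*10 - 5)) = (-394 + (100 + 63))*(449 + (-40 - 5)) = (-394 + 163)*(449 - 45) = -231*404 = -93324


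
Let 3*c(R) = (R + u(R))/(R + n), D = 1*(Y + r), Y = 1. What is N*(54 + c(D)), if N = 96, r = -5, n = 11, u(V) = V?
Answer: 36032/7 ≈ 5147.4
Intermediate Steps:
D = -4 (D = 1*(1 - 5) = 1*(-4) = -4)
c(R) = 2*R/(3*(11 + R)) (c(R) = ((R + R)/(R + 11))/3 = ((2*R)/(11 + R))/3 = (2*R/(11 + R))/3 = 2*R/(3*(11 + R)))
N*(54 + c(D)) = 96*(54 + (2/3)*(-4)/(11 - 4)) = 96*(54 + (2/3)*(-4)/7) = 96*(54 + (2/3)*(-4)*(1/7)) = 96*(54 - 8/21) = 96*(1126/21) = 36032/7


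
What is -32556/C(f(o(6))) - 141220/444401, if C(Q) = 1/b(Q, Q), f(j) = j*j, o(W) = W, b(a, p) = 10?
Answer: -144679330780/444401 ≈ -3.2556e+5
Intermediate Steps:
f(j) = j²
C(Q) = ⅒ (C(Q) = 1/10 = ⅒)
-32556/C(f(o(6))) - 141220/444401 = -32556/⅒ - 141220/444401 = -32556*10 - 141220*1/444401 = -325560 - 141220/444401 = -144679330780/444401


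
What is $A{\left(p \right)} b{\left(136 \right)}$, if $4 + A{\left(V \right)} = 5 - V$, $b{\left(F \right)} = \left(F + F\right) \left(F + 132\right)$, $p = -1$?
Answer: $145792$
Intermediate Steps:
$b{\left(F \right)} = 2 F \left(132 + F\right)$
$A{\left(V \right)} = 1 - V$ ($A{\left(V \right)} = -4 - \left(-5 + V\right) = 1 - V$)
$A{\left(p \right)} b{\left(136 \right)} = \left(1 - -1\right) 2 \cdot 136 \left(132 + 136\right) = \left(1 + 1\right) 2 \cdot 136 \cdot 268 = 2 \cdot 72896 = 145792$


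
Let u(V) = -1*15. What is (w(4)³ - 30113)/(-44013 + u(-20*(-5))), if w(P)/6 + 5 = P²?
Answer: -257383/44028 ≈ -5.8459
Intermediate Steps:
w(P) = -30 + 6*P²
u(V) = -15
(w(4)³ - 30113)/(-44013 + u(-20*(-5))) = ((-30 + 6*4²)³ - 30113)/(-44013 - 15) = ((-30 + 6*16)³ - 30113)/(-44028) = ((-30 + 96)³ - 30113)*(-1/44028) = (66³ - 30113)*(-1/44028) = (287496 - 30113)*(-1/44028) = 257383*(-1/44028) = -257383/44028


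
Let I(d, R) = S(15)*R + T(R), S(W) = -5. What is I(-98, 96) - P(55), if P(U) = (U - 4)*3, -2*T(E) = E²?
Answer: -5241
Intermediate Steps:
T(E) = -E²/2
I(d, R) = -5*R - R²/2
P(U) = -12 + 3*U (P(U) = (-4 + U)*3 = -12 + 3*U)
I(-98, 96) - P(55) = (½)*96*(-10 - 1*96) - (-12 + 3*55) = (½)*96*(-10 - 96) - (-12 + 165) = (½)*96*(-106) - 1*153 = -5088 - 153 = -5241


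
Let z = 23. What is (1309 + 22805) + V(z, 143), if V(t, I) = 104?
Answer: 24218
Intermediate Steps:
(1309 + 22805) + V(z, 143) = (1309 + 22805) + 104 = 24114 + 104 = 24218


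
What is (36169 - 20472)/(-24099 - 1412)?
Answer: -15697/25511 ≈ -0.61530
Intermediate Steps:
(36169 - 20472)/(-24099 - 1412) = 15697/(-25511) = 15697*(-1/25511) = -15697/25511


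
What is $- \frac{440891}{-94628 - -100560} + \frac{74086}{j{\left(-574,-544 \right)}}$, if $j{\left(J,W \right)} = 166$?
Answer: $\frac{183145123}{492356} \approx 371.98$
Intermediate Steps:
$- \frac{440891}{-94628 - -100560} + \frac{74086}{j{\left(-574,-544 \right)}} = - \frac{440891}{-94628 - -100560} + \frac{74086}{166} = - \frac{440891}{-94628 + 100560} + 74086 \cdot \frac{1}{166} = - \frac{440891}{5932} + \frac{37043}{83} = \frac{183145123}{492356}$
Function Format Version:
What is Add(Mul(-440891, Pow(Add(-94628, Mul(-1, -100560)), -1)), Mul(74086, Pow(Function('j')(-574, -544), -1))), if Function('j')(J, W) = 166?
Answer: Rational(183145123, 492356) ≈ 371.98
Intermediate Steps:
Add(Mul(-440891, Pow(Add(-94628, Mul(-1, -100560)), -1)), Mul(74086, Pow(Function('j')(-574, -544), -1))) = Add(Mul(-440891, Pow(Add(-94628, Mul(-1, -100560)), -1)), Mul(74086, Pow(166, -1))) = Add(Mul(-440891, Pow(Add(-94628, 100560), -1)), Mul(74086, Rational(1, 166))) = Add(Mul(-440891, Pow(5932, -1)), Rational(37043, 83)) = Add(Mul(-440891, Rational(1, 5932)), Rational(37043, 83)) = Add(Rational(-440891, 5932), Rational(37043, 83)) = Rational(183145123, 492356)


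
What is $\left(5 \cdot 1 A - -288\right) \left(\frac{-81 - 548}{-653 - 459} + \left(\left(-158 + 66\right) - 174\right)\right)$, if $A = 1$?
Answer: $- \frac{86482759}{1112} \approx -77772.0$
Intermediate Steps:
$\left(5 \cdot 1 A - -288\right) \left(\frac{-81 - 548}{-653 - 459} + \left(\left(-158 + 66\right) - 174\right)\right) = \left(5 \cdot 1 \cdot 1 - -288\right) \left(\frac{-81 - 548}{-653 - 459} + \left(\left(-158 + 66\right) - 174\right)\right) = \left(5 \cdot 1 + 288\right) \left(- \frac{629}{-1112} - 266\right) = \left(5 + 288\right) \left(\left(-629\right) \left(- \frac{1}{1112}\right) - 266\right) = 293 \left(\frac{629}{1112} - 266\right) = 293 \left(- \frac{295163}{1112}\right) = - \frac{86482759}{1112}$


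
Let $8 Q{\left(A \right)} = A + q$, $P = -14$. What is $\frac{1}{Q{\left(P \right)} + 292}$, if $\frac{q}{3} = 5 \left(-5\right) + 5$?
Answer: $\frac{4}{1131} \approx 0.0035367$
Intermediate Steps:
$q = -60$ ($q = 3 \left(5 \left(-5\right) + 5\right) = 3 \left(-25 + 5\right) = 3 \left(-20\right) = -60$)
$Q{\left(A \right)} = - \frac{15}{2} + \frac{A}{8}$ ($Q{\left(A \right)} = \frac{A - 60}{8} = \frac{-60 + A}{8} = - \frac{15}{2} + \frac{A}{8}$)
$\frac{1}{Q{\left(P \right)} + 292} = \frac{1}{\left(- \frac{15}{2} + \frac{1}{8} \left(-14\right)\right) + 292} = \frac{1}{\left(- \frac{15}{2} - \frac{7}{4}\right) + 292} = \frac{1}{- \frac{37}{4} + 292} = \frac{1}{\frac{1131}{4}} = \frac{4}{1131}$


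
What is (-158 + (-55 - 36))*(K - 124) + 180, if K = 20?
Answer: 26076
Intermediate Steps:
(-158 + (-55 - 36))*(K - 124) + 180 = (-158 + (-55 - 36))*(20 - 124) + 180 = (-158 - 91)*(-104) + 180 = -249*(-104) + 180 = 25896 + 180 = 26076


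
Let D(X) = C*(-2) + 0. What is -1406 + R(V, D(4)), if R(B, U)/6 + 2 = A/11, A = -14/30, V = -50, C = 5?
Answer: -78004/55 ≈ -1418.3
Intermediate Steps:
A = -7/15 (A = -14*1/30 = -7/15 ≈ -0.46667)
D(X) = -10 (D(X) = 5*(-2) + 0 = -10 + 0 = -10)
R(B, U) = -674/55 (R(B, U) = -12 + 6*(-7/15/11) = -12 + 6*(-7/15*1/11) = -12 + 6*(-7/165) = -12 - 14/55 = -674/55)
-1406 + R(V, D(4)) = -1406 - 674/55 = -78004/55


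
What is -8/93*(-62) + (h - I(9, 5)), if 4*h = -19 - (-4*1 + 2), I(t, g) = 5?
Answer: -47/12 ≈ -3.9167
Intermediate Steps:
h = -17/4 (h = (-19 - (-4*1 + 2))/4 = (-19 - (-4 + 2))/4 = (-19 - 1*(-2))/4 = (-19 + 2)/4 = (1/4)*(-17) = -17/4 ≈ -4.2500)
-8/93*(-62) + (h - I(9, 5)) = -8/93*(-62) + (-17/4 - 1*5) = -8*1/93*(-62) + (-17/4 - 5) = -8/93*(-62) - 37/4 = 16/3 - 37/4 = -47/12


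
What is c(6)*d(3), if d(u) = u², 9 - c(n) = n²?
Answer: -243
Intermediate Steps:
c(n) = 9 - n²
c(6)*d(3) = (9 - 1*6²)*3² = (9 - 1*36)*9 = (9 - 36)*9 = -27*9 = -243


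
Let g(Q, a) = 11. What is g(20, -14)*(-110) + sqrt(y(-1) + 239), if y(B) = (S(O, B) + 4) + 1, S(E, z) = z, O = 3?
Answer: -1210 + 9*sqrt(3) ≈ -1194.4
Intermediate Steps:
y(B) = 5 + B (y(B) = (B + 4) + 1 = (4 + B) + 1 = 5 + B)
g(20, -14)*(-110) + sqrt(y(-1) + 239) = 11*(-110) + sqrt((5 - 1) + 239) = -1210 + sqrt(4 + 239) = -1210 + sqrt(243) = -1210 + 9*sqrt(3)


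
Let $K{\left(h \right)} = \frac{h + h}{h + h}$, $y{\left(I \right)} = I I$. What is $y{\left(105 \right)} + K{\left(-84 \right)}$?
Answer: $11026$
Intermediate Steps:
$y{\left(I \right)} = I^{2}$
$K{\left(h \right)} = 1$ ($K{\left(h \right)} = \frac{2 h}{2 h} = 2 h \frac{1}{2 h} = 1$)
$y{\left(105 \right)} + K{\left(-84 \right)} = 105^{2} + 1 = 11025 + 1 = 11026$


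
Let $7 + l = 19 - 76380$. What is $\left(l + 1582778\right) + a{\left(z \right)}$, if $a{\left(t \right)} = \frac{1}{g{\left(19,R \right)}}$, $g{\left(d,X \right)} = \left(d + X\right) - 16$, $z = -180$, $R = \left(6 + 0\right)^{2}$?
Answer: $\frac{58749991}{39} \approx 1.5064 \cdot 10^{6}$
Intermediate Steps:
$R = 36$ ($R = 6^{2} = 36$)
$g{\left(d,X \right)} = -16 + X + d$ ($g{\left(d,X \right)} = \left(X + d\right) - 16 = -16 + X + d$)
$a{\left(t \right)} = \frac{1}{39}$ ($a{\left(t \right)} = \frac{1}{-16 + 36 + 19} = \frac{1}{39}$)
$l = -76368$ ($l = -7 + \left(19 - 76380\right) = -7 - 76361 = -76368$)
$\left(l + 1582778\right) + a{\left(z \right)} = \left(-76368 + 1582778\right) + \frac{1}{39} = 1506410 + \frac{1}{39} = \frac{58749991}{39}$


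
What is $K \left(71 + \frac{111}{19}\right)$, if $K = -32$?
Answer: $- \frac{46720}{19} \approx -2458.9$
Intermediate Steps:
$K \left(71 + \frac{111}{19}\right) = - 32 \left(71 + \frac{111}{19}\right) = \left(-32\right) \frac{1460}{19} = - \frac{46720}{19}$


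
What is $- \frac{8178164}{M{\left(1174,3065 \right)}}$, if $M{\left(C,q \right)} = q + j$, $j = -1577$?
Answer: $- \frac{2044541}{372} \approx -5496.1$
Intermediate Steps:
$M{\left(C,q \right)} = -1577 + q$ ($M{\left(C,q \right)} = q - 1577 = -1577 + q$)
$- \frac{8178164}{M{\left(1174,3065 \right)}} = - \frac{8178164}{-1577 + 3065} = - \frac{8178164}{1488} = \left(-8178164\right) \frac{1}{1488} = - \frac{2044541}{372}$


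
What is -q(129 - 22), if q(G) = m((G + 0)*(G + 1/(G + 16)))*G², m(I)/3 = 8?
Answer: -274776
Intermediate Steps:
m(I) = 24 (m(I) = 3*8 = 24)
q(G) = 24*G²
-q(129 - 22) = -24*(129 - 22)² = -24*107² = -24*11449 = -1*274776 = -274776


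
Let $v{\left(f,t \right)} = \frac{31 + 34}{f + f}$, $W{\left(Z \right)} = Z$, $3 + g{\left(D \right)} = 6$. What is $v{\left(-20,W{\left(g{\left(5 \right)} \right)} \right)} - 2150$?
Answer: $- \frac{17213}{8} \approx -2151.6$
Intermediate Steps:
$g{\left(D \right)} = 3$ ($g{\left(D \right)} = -3 + 6 = 3$)
$v{\left(f,t \right)} = \frac{65}{2 f}$
$v{\left(-20,W{\left(g{\left(5 \right)} \right)} \right)} - 2150 = \frac{65}{2 \left(-20\right)} - 2150 = \frac{65}{2} \left(- \frac{1}{20}\right) - 2150 = - \frac{13}{8} - 2150 = - \frac{17213}{8}$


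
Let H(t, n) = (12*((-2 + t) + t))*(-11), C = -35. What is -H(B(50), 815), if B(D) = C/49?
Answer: -3168/7 ≈ -452.57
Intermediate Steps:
B(D) = -5/7 (B(D) = -35/49 = -35*1/49 = -5/7)
H(t, n) = 264 - 264*t (H(t, n) = (12*(-2 + 2*t))*(-11) = (-24 + 24*t)*(-11) = 264 - 264*t)
-H(B(50), 815) = -(264 - 264*(-5/7)) = -(264 + 1320/7) = -1*3168/7 = -3168/7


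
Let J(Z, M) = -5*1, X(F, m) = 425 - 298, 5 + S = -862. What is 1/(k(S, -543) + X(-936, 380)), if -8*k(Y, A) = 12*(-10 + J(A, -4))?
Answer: 2/299 ≈ 0.0066890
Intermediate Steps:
S = -867 (S = -5 - 862 = -867)
X(F, m) = 127
J(Z, M) = -5
k(Y, A) = 45/2 (k(Y, A) = -3*(-10 - 5)/2 = -3*(-15)/2 = -⅛*(-180) = 45/2)
1/(k(S, -543) + X(-936, 380)) = 1/(45/2 + 127) = 1/(299/2) = 2/299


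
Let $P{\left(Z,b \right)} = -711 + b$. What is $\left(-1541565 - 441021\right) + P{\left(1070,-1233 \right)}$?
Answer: $-1984530$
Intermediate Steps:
$\left(-1541565 - 441021\right) + P{\left(1070,-1233 \right)} = \left(-1541565 - 441021\right) - 1944 = -1982586 - 1944 = -1984530$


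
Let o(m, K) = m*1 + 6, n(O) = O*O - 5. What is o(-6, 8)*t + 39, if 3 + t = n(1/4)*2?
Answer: 39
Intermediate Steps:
n(O) = -5 + O² (n(O) = O² - 5 = -5 + O²)
t = -103/8 (t = -3 + (-5 + (1/4)²)*2 = -3 + (-5 + (¼)²)*2 = -3 + (-5 + 1/16)*2 = -3 - 79/16*2 = -3 - 79/8 = -103/8 ≈ -12.875)
o(m, K) = 6 + m (o(m, K) = m + 6 = 6 + m)
o(-6, 8)*t + 39 = (6 - 6)*(-103/8) + 39 = 0*(-103/8) + 39 = 0 + 39 = 39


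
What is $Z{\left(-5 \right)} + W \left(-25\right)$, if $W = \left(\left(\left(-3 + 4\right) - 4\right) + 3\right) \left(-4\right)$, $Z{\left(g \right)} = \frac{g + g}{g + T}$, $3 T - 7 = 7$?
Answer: $30$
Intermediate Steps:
$T = \frac{14}{3}$ ($T = \frac{7}{3} + \frac{1}{3} \cdot 7 = \frac{7}{3} + \frac{7}{3} = \frac{14}{3} \approx 4.6667$)
$Z{\left(g \right)} = \frac{2 g}{\frac{14}{3} + g}$ ($Z{\left(g \right)} = \frac{g + g}{g + \frac{14}{3}} = \frac{2 g}{\frac{14}{3} + g}$)
$W = 0$ ($W = \left(\left(1 - 4\right) + 3\right) \left(-4\right) = \left(-3 + 3\right) \left(-4\right) = 0 \left(-4\right) = 0$)
$Z{\left(-5 \right)} + W \left(-25\right) = 6 \left(-5\right) \frac{1}{14 + 3 \left(-5\right)} + 0 \left(-25\right) = 6 \left(-5\right) \frac{1}{14 - 15} + 0 = 6 \left(-5\right) \frac{1}{-1} + 0 = 6 \left(-5\right) \left(-1\right) + 0 = 30 + 0 = 30$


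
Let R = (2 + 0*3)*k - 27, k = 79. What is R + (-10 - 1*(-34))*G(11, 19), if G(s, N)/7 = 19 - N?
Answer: 131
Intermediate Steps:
G(s, N) = 133 - 7*N (G(s, N) = 7*(19 - N) = 133 - 7*N)
R = 131 (R = (2 + 0*3)*79 - 27 = (2 + 0)*79 - 27 = 2*79 - 27 = 158 - 27 = 131)
R + (-10 - 1*(-34))*G(11, 19) = 131 + (-10 - 1*(-34))*(133 - 7*19) = 131 + (-10 + 34)*(133 - 133) = 131 + 24*0 = 131 + 0 = 131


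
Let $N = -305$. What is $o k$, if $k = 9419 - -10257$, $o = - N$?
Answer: $6001180$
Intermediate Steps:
$o = 305$ ($o = \left(-1\right) \left(-305\right) = 305$)
$k = 19676$ ($k = 9419 + 10257 = 19676$)
$o k = 305 \cdot 19676 = 6001180$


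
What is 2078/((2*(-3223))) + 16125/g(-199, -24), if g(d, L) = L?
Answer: -17331937/25784 ≈ -672.20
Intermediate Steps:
2078/((2*(-3223))) + 16125/g(-199, -24) = 2078/((2*(-3223))) + 16125/(-24) = 2078/(-6446) + 16125*(-1/24) = 2078*(-1/6446) - 5375/8 = -1039/3223 - 5375/8 = -17331937/25784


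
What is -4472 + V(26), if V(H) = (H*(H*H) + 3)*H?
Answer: 452582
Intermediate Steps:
V(H) = H*(3 + H³) (V(H) = (H*H² + 3)*H = (H³ + 3)*H = (3 + H³)*H = H*(3 + H³))
-4472 + V(26) = -4472 + 26*(3 + 26³) = -4472 + 26*(3 + 17576) = -4472 + 26*17579 = -4472 + 457054 = 452582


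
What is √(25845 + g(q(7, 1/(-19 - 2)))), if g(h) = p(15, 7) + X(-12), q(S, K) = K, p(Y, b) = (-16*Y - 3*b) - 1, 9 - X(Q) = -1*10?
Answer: √25602 ≈ 160.01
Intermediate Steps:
X(Q) = 19 (X(Q) = 9 - (-1)*10 = 9 - 1*(-10) = 9 + 10 = 19)
p(Y, b) = -1 - 16*Y - 3*b
g(h) = -243 (g(h) = (-1 - 16*15 - 3*7) + 19 = (-1 - 240 - 21) + 19 = -262 + 19 = -243)
√(25845 + g(q(7, 1/(-19 - 2)))) = √(25845 - 243) = √25602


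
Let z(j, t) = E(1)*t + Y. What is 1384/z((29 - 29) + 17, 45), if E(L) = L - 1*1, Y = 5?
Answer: 1384/5 ≈ 276.80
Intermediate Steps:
E(L) = -1 + L (E(L) = L - 1 = -1 + L)
z(j, t) = 5 (z(j, t) = (-1 + 1)*t + 5 = 0*t + 5 = 0 + 5 = 5)
1384/z((29 - 29) + 17, 45) = 1384/5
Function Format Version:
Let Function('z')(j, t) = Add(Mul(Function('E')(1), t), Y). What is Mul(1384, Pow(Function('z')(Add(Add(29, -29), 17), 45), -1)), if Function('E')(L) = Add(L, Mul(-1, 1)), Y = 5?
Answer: Rational(1384, 5) ≈ 276.80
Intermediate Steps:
Function('E')(L) = Add(-1, L) (Function('E')(L) = Add(L, -1) = Add(-1, L))
Function('z')(j, t) = 5 (Function('z')(j, t) = Add(Mul(Add(-1, 1), t), 5) = Add(Mul(0, t), 5) = Add(0, 5) = 5)
Mul(1384, Pow(Function('z')(Add(Add(29, -29), 17), 45), -1)) = Mul(1384, Pow(5, -1)) = Mul(1384, Rational(1, 5)) = Rational(1384, 5)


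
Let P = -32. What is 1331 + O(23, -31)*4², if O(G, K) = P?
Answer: 819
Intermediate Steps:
O(G, K) = -32
1331 + O(23, -31)*4² = 1331 - 32*4² = 1331 - 32*16 = 1331 - 512 = 819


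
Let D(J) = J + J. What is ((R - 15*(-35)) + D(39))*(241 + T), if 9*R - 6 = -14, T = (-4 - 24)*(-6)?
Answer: 2216371/9 ≈ 2.4626e+5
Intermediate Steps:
T = 168 (T = -28*(-6) = 168)
D(J) = 2*J
R = -8/9 (R = 2/3 + (1/9)*(-14) = 2/3 - 14/9 = -8/9 ≈ -0.88889)
((R - 15*(-35)) + D(39))*(241 + T) = ((-8/9 - 15*(-35)) + 2*39)*(241 + 168) = ((-8/9 + 525) + 78)*409 = (4717/9 + 78)*409 = (5419/9)*409 = 2216371/9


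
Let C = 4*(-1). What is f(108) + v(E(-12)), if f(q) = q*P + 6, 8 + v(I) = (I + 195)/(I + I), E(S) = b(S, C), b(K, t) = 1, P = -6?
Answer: -552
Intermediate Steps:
C = -4
E(S) = 1
v(I) = -8 + (195 + I)/(2*I) (v(I) = -8 + (I + 195)/(I + I) = -8 + (195 + I)/((2*I)) = -8 + (195 + I)*(1/(2*I)) = -8 + (195 + I)/(2*I))
f(q) = 6 - 6*q (f(q) = q*(-6) + 6 = -6*q + 6 = 6 - 6*q)
f(108) + v(E(-12)) = (6 - 6*108) + (15/2)*(13 - 1*1)/1 = (6 - 648) + (15/2)*1*(13 - 1) = -642 + (15/2)*1*12 = -642 + 90 = -552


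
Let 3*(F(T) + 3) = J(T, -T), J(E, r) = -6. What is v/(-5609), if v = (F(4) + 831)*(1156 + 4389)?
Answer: -4580170/5609 ≈ -816.58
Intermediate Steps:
F(T) = -5 (F(T) = -3 + (⅓)*(-6) = -3 - 2 = -5)
v = 4580170 (v = (-5 + 831)*(1156 + 4389) = 826*5545 = 4580170)
v/(-5609) = 4580170/(-5609) = 4580170*(-1/5609) = -4580170/5609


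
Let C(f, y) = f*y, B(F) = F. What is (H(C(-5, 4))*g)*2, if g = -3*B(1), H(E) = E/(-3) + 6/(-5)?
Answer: -164/5 ≈ -32.800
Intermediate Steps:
H(E) = -6/5 - E/3 (H(E) = E*(-⅓) + 6*(-⅕) = -E/3 - 6/5 = -6/5 - E/3)
g = -3 (g = -3*1 = -3)
(H(C(-5, 4))*g)*2 = ((-6/5 - (-5)*4/3)*(-3))*2 = ((-6/5 - ⅓*(-20))*(-3))*2 = ((-6/5 + 20/3)*(-3))*2 = ((82/15)*(-3))*2 = -82/5*2 = -164/5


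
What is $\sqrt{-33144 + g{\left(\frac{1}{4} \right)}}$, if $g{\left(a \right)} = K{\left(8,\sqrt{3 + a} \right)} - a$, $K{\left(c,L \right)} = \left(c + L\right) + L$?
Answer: $\frac{\sqrt{-132545 + 4 \sqrt{13}}}{2} \approx 182.02 i$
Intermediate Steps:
$K{\left(c,L \right)} = c + 2 L$ ($K{\left(c,L \right)} = \left(L + c\right) + L = c + 2 L$)
$g{\left(a \right)} = 8 - a + 2 \sqrt{3 + a}$ ($g{\left(a \right)} = \left(8 + 2 \sqrt{3 + a}\right) - a = 8 - a + 2 \sqrt{3 + a}$)
$\sqrt{-33144 + g{\left(\frac{1}{4} \right)}} = \sqrt{-33144 + \left(8 - \frac{1}{4} + 2 \sqrt{3 + \frac{1}{4}}\right)} = \sqrt{-33144 + \left(8 - \frac{1}{4} + 2 \sqrt{\frac{13}{4}}\right)} = \sqrt{-33144 + \left(8 - \frac{1}{4} + 2 \frac{\sqrt{13}}{2}\right)} = \sqrt{-33144 + \left(8 - \frac{1}{4} + \sqrt{13}\right)} = \sqrt{-33144 + \left(\frac{31}{4} + \sqrt{13}\right)} = \sqrt{- \frac{132545}{4} + \sqrt{13}}$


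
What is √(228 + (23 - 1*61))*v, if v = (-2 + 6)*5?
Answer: 20*√190 ≈ 275.68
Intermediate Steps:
v = 20 (v = 4*5 = 20)
√(228 + (23 - 1*61))*v = √(228 + (23 - 1*61))*20 = √(228 + (23 - 61))*20 = √(228 - 38)*20 = √190*20 = 20*√190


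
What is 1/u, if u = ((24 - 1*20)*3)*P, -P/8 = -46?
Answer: 1/4416 ≈ 0.00022645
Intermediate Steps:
P = 368 (P = -8*(-46) = 368)
u = 4416 (u = ((24 - 1*20)*3)*368 = ((24 - 20)*3)*368 = (4*3)*368 = 12*368 = 4416)
1/u = 1/4416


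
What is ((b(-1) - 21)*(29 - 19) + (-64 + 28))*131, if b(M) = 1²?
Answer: -30916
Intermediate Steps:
b(M) = 1
((b(-1) - 21)*(29 - 19) + (-64 + 28))*131 = ((1 - 21)*(29 - 19) + (-64 + 28))*131 = (-20*10 - 36)*131 = (-200 - 36)*131 = -236*131 = -30916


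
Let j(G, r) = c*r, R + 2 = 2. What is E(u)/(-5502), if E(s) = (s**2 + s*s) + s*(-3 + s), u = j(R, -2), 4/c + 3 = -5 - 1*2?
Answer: 2/22925 ≈ 8.7241e-5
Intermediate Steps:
c = -2/5 (c = 4/(-3 + (-5 - 1*2)) = 4/(-3 + (-5 - 2)) = 4/(-3 - 7) = 4/(-10) = 4*(-1/10) = -2/5 ≈ -0.40000)
R = 0 (R = -2 + 2 = 0)
j(G, r) = -2*r/5
u = 4/5 (u = -2/5*(-2) = 4/5 ≈ 0.80000)
E(s) = 2*s**2 + s*(-3 + s) (E(s) = (s**2 + s**2) + s*(-3 + s) = 2*s**2 + s*(-3 + s))
E(u)/(-5502) = (3*(4/5)*(-1 + 4/5))/(-5502) = (3*(4/5)*(-1/5))*(-1/5502) = -12/25*(-1/5502) = 2/22925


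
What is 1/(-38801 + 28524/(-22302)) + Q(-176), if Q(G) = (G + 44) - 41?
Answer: -24951460000/144228071 ≈ -173.00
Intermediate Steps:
Q(G) = 3 + G (Q(G) = (44 + G) - 41 = 3 + G)
1/(-38801 + 28524/(-22302)) + Q(-176) = 1/(-38801 + 28524/(-22302)) + (3 - 176) = 1/(-38801 + 28524*(-1/22302)) - 173 = 1/(-38801 - 4754/3717) - 173 = 1/(-144228071/3717) - 173 = -3717/144228071 - 173 = -24951460000/144228071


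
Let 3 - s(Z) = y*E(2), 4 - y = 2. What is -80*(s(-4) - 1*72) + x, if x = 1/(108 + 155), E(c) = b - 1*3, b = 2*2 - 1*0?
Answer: 1493841/263 ≈ 5680.0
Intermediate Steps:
b = 4 (b = 4 + 0 = 4)
E(c) = 1 (E(c) = 4 - 1*3 = 4 - 3 = 1)
y = 2 (y = 4 - 1*2 = 4 - 2 = 2)
x = 1/263 ≈ 0.0038023
s(Z) = 1 (s(Z) = 3 - 2 = 1)
-80*(s(-4) - 1*72) + x = -80*(1 - 1*72) + 1/263 = -80*(1 - 72) + 1/263 = -80*(-71) + 1/263 = 5680 + 1/263 = 1493841/263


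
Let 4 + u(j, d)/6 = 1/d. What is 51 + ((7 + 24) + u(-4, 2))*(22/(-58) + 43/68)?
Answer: 52781/986 ≈ 53.530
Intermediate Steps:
u(j, d) = -24 + 6/d
51 + ((7 + 24) + u(-4, 2))*(22/(-58) + 43/68) = 51 + ((7 + 24) + (-24 + 6/2))*(22/(-58) + 43/68) = 51 + (31 + (-24 + 6*(1/2)))*(22*(-1/58) + 43*(1/68)) = 51 + (31 + (-24 + 3))*(-11/29 + 43/68) = 51 + (31 - 21)*(499/1972) = 51 + 10*(499/1972) = 51 + 2495/986 = 52781/986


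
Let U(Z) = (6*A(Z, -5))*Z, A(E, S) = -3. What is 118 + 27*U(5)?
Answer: -2312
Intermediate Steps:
U(Z) = -18*Z (U(Z) = (6*(-3))*Z = -18*Z)
118 + 27*U(5) = 118 + 27*(-18*5) = 118 + 27*(-90) = 118 - 2430 = -2312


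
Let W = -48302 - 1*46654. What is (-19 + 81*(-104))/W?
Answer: 8443/94956 ≈ 0.088915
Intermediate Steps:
W = -94956 (W = -48302 - 46654 = -94956)
(-19 + 81*(-104))/W = (-19 + 81*(-104))/(-94956) = (-19 - 8424)*(-1/94956) = -8443*(-1/94956) = 8443/94956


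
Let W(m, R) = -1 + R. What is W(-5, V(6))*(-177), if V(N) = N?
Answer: -885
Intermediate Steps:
W(-5, V(6))*(-177) = (-1 + 6)*(-177) = 5*(-177) = -885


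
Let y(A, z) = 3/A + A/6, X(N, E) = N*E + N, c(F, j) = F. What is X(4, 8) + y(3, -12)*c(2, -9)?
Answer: 39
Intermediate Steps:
X(N, E) = N + E*N (X(N, E) = E*N + N = N + E*N)
y(A, z) = 3/A + A/6 (y(A, z) = 3/A + A*(1/6) = 3/A + A/6)
X(4, 8) + y(3, -12)*c(2, -9) = 4*(1 + 8) + (3/3 + (1/6)*3)*2 = 4*9 + (3*(1/3) + 1/2)*2 = 36 + (1 + 1/2)*2 = 36 + (3/2)*2 = 36 + 3 = 39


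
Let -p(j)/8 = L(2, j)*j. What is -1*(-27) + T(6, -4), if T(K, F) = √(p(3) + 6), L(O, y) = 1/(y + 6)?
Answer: 27 + √30/3 ≈ 28.826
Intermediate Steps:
L(O, y) = 1/(6 + y)
p(j) = -8*j/(6 + j)
T(K, F) = √30/3 (T(K, F) = √(-8*3/(6 + 3) + 6) = √(-8*3/9 + 6) = √(-8*3*⅑ + 6) = √(-8/3 + 6) = √(10/3) = √30/3)
-1*(-27) + T(6, -4) = -1*(-27) + √30/3 = 27 + √30/3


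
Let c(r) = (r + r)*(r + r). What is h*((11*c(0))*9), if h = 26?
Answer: 0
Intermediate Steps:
c(r) = 4*r² (c(r) = (2*r)*(2*r) = 4*r²)
h*((11*c(0))*9) = 26*((11*(4*0²))*9) = 26*((11*(4*0))*9) = 26*((11*0)*9) = 26*(0*9) = 26*0 = 0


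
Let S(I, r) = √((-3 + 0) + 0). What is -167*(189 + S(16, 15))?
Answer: -31563 - 167*I*√3 ≈ -31563.0 - 289.25*I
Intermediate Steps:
S(I, r) = I*√3 (S(I, r) = √(-3 + 0) = √(-3) = I*√3)
-167*(189 + S(16, 15)) = -167*(189 + I*√3) = -31563 - 167*I*√3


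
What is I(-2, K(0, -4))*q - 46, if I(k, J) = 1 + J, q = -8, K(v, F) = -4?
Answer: -22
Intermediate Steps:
I(-2, K(0, -4))*q - 46 = (1 - 4)*(-8) - 46 = -3*(-8) - 46 = 24 - 46 = -22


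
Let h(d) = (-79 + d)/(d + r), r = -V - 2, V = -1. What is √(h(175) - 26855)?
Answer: 3*I*√2509399/29 ≈ 163.87*I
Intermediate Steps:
r = -1 (r = -1*(-1) - 2 = 1 - 2 = -1)
h(d) = (-79 + d)/(-1 + d) (h(d) = (-79 + d)/(d - 1) = (-79 + d)/(-1 + d))
√(h(175) - 26855) = √((-79 + 175)/(-1 + 175) - 26855) = √(96/174 - 26855) = √((1/174)*96 - 26855) = √(16/29 - 26855) = √(-778779/29) = 3*I*√2509399/29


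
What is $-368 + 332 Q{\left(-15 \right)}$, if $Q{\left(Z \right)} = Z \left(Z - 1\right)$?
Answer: $79312$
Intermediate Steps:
$Q{\left(Z \right)} = Z \left(-1 + Z\right)$
$-368 + 332 Q{\left(-15 \right)} = -368 + 332 \left(- 15 \left(-1 - 15\right)\right) = -368 + 332 \left(\left(-15\right) \left(-16\right)\right) = -368 + 332 \cdot 240 = -368 + 79680 = 79312$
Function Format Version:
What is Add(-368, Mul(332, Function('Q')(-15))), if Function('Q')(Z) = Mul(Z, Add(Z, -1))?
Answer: 79312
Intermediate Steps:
Function('Q')(Z) = Mul(Z, Add(-1, Z))
Add(-368, Mul(332, Function('Q')(-15))) = Add(-368, Mul(332, Mul(-15, Add(-1, -15)))) = Add(-368, Mul(332, Mul(-15, -16))) = Add(-368, Mul(332, 240)) = Add(-368, 79680) = 79312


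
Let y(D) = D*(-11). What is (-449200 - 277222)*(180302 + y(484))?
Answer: -127107868716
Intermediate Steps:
y(D) = -11*D
(-449200 - 277222)*(180302 + y(484)) = (-449200 - 277222)*(180302 - 11*484) = -726422*(180302 - 5324) = -726422*174978 = -127107868716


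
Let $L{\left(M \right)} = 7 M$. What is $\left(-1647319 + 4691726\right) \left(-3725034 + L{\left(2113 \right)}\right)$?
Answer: $-11295489760901$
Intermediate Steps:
$\left(-1647319 + 4691726\right) \left(-3725034 + L{\left(2113 \right)}\right) = \left(-1647319 + 4691726\right) \left(-3725034 + 7 \cdot 2113\right) = 3044407 \left(-3725034 + 14791\right) = 3044407 \left(-3710243\right) = -11295489760901$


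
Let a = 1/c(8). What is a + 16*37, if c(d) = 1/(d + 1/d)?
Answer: 4801/8 ≈ 600.13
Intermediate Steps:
a = 65/8 (a = 1/(8/(1 + 8²)) = 1/(8/(1 + 64)) = 1/(8/65) = 65/8 ≈ 8.1250)
a + 16*37 = 65/8 + 16*37 = 65/8 + 592 = 4801/8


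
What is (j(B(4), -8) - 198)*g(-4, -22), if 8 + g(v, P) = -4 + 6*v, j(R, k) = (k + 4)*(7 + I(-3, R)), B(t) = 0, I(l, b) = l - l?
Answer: 8136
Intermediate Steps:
I(l, b) = 0
j(R, k) = 28 + 7*k (j(R, k) = (k + 4)*(7 + 0) = (4 + k)*7 = 28 + 7*k)
g(v, P) = -12 + 6*v (g(v, P) = -8 + (-4 + 6*v) = -12 + 6*v)
(j(B(4), -8) - 198)*g(-4, -22) = ((28 + 7*(-8)) - 198)*(-12 + 6*(-4)) = ((28 - 56) - 198)*(-12 - 24) = (-28 - 198)*(-36) = -226*(-36) = 8136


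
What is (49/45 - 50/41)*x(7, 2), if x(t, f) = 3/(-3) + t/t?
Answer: 0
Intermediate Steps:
x(t, f) = 0 (x(t, f) = 3*(-⅓) + 1 = -1 + 1 = 0)
(49/45 - 50/41)*x(7, 2) = (49/45 - 50/41)*0 = -241/1845*0 = 0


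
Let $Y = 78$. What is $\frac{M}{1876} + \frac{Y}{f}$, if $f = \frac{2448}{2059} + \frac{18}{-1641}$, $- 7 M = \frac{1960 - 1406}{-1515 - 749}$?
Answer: $\frac{16742530396245}{252845996816} \approx 66.216$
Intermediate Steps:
$M = \frac{277}{7924}$ ($M = - \frac{\left(1960 - 1406\right) \frac{1}{-1515 - 749}}{7} = - \frac{554 \frac{1}{-2264}}{7} = - \frac{554 \left(- \frac{1}{2264}\right)}{7} = \left(- \frac{1}{7}\right) \left(- \frac{277}{1132}\right) = \frac{277}{7924} \approx 0.034957$)
$f = \frac{1326702}{1126273}$ ($f = 2448 \cdot \frac{1}{2059} + 18 \left(- \frac{1}{1641}\right) = \frac{2448}{2059} - \frac{6}{547} = \frac{1326702}{1126273} \approx 1.178$)
$\frac{M}{1876} + \frac{Y}{f} = \frac{277}{7924 \cdot 1876} + \frac{78}{\frac{1326702}{1126273}} = \frac{277}{7924} \cdot \frac{1}{1876} + 78 \cdot \frac{1126273}{1326702} = \frac{277}{14865424} + \frac{1126273}{17009} = \frac{16742530396245}{252845996816}$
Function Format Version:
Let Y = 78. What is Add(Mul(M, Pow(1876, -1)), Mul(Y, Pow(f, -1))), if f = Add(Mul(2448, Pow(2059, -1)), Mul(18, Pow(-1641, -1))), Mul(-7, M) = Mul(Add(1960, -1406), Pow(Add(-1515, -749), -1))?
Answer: Rational(16742530396245, 252845996816) ≈ 66.216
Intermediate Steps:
M = Rational(277, 7924) (M = Mul(Rational(-1, 7), Mul(Add(1960, -1406), Pow(Add(-1515, -749), -1))) = Mul(Rational(-1, 7), Mul(554, Pow(-2264, -1))) = Mul(Rational(-1, 7), Mul(554, Rational(-1, 2264))) = Mul(Rational(-1, 7), Rational(-277, 1132)) = Rational(277, 7924) ≈ 0.034957)
f = Rational(1326702, 1126273) (f = Add(Mul(2448, Rational(1, 2059)), Mul(18, Rational(-1, 1641))) = Add(Rational(2448, 2059), Rational(-6, 547)) = Rational(1326702, 1126273) ≈ 1.1780)
Add(Mul(M, Pow(1876, -1)), Mul(Y, Pow(f, -1))) = Add(Mul(Rational(277, 7924), Pow(1876, -1)), Mul(78, Pow(Rational(1326702, 1126273), -1))) = Add(Mul(Rational(277, 7924), Rational(1, 1876)), Mul(78, Rational(1126273, 1326702))) = Add(Rational(277, 14865424), Rational(1126273, 17009)) = Rational(16742530396245, 252845996816)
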